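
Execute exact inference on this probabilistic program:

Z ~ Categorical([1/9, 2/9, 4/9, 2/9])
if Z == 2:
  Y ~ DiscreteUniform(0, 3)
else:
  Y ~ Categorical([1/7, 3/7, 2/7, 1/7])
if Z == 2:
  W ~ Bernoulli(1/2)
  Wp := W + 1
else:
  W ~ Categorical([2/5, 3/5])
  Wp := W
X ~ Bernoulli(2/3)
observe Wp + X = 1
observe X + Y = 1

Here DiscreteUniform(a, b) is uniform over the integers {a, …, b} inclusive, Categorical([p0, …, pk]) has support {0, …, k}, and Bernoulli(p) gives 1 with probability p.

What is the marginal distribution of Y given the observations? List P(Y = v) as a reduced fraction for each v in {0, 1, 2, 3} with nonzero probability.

Enumerate traces; 7 have nonzero weight after conditioning:
  (Z=0, Y=0, W=0, X=1) weight 4/945
  (Z=0, Y=1, W=1, X=0) weight 1/105
  (Z=1, Y=0, W=0, X=1) weight 8/945
  (Z=1, Y=1, W=1, X=0) weight 2/105
  (Z=2, Y=1, W=0, X=0) weight 1/54
  (Z=3, Y=0, W=0, X=1) weight 8/945
  (Z=3, Y=1, W=1, X=0) weight 2/105
Group by Y:
  weight(Y=0) = 4/189
  weight(Y=1) = 25/378
Total weight = 4/189 + 25/378 = 11/126
P(Y=0 | obs) = 4/189 / 11/126 = 8/33
P(Y=1 | obs) = 25/378 / 11/126 = 25/33

P(Y=0) = 8/33, P(Y=1) = 25/33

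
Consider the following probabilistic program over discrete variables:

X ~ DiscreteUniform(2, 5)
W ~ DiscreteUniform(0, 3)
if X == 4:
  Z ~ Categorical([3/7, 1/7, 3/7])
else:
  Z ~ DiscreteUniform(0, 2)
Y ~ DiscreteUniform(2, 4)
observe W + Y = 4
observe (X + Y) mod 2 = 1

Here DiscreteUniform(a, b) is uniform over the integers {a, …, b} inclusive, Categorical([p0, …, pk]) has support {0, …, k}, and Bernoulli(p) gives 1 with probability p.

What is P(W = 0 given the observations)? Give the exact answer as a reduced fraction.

Enumerate traces; 18 have nonzero weight after conditioning:
  (X=2, W=1, Z=0, Y=3) weight 1/144
  (X=2, W=1, Z=1, Y=3) weight 1/144
  (X=2, W=1, Z=2, Y=3) weight 1/144
  (X=3, W=0, Z=0, Y=4) weight 1/144
  (X=3, W=0, Z=1, Y=4) weight 1/144
  (X=3, W=0, Z=2, Y=4) weight 1/144
  (X=3, W=2, Z=0, Y=2) weight 1/144
  (X=3, W=2, Z=1, Y=2) weight 1/144
  … 10 more
Group by W:
  weight(W=0) = 1/24
  weight(W=1) = 1/24
  weight(W=2) = 1/24
Total weight = 1/24 + 1/24 + 1/24 = 1/8
P(W=0 | obs) = 1/24 / 1/8 = 1/3
P(W=1 | obs) = 1/24 / 1/8 = 1/3
P(W=2 | obs) = 1/24 / 1/8 = 1/3

P(W = 0 | obs) = 1/3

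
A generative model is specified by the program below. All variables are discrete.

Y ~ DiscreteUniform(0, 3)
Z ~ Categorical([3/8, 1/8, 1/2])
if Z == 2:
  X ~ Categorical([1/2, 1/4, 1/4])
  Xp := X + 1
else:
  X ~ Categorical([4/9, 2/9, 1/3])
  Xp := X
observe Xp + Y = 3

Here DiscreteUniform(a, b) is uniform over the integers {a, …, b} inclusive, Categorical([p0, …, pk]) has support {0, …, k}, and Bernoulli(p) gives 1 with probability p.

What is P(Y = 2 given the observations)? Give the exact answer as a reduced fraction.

Enumerate traces; 9 have nonzero weight after conditioning:
  (Y=0, Z=2, X=2) weight 1/32
  (Y=1, Z=0, X=2) weight 1/32
  (Y=1, Z=1, X=2) weight 1/96
  (Y=1, Z=2, X=1) weight 1/32
  (Y=2, Z=0, X=1) weight 1/48
  (Y=2, Z=1, X=1) weight 1/144
  (Y=2, Z=2, X=0) weight 1/16
  (Y=3, Z=0, X=0) weight 1/24
  … 1 more
Group by Y:
  weight(Y=0) = 1/32
  weight(Y=1) = 7/96
  weight(Y=2) = 13/144
  weight(Y=3) = 1/18
Total weight = 1/32 + 7/96 + 13/144 + 1/18 = 1/4
P(Y=0 | obs) = 1/32 / 1/4 = 1/8
P(Y=1 | obs) = 7/96 / 1/4 = 7/24
P(Y=2 | obs) = 13/144 / 1/4 = 13/36
P(Y=3 | obs) = 1/18 / 1/4 = 2/9

P(Y = 2 | obs) = 13/36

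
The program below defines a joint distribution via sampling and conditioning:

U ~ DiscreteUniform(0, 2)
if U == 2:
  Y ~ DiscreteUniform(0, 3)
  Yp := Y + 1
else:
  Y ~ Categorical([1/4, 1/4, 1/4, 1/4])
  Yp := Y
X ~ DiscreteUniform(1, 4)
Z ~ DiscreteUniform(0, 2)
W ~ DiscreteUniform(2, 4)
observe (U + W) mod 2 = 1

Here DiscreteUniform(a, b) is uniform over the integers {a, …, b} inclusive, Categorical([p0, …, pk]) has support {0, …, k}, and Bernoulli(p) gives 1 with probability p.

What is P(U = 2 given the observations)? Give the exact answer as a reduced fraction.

P(U = 2 | obs) = 1/4

Enumerate traces; 192 have nonzero weight after conditioning:
  (U=0, Y=0, X=1, Z=0, W=3) weight 1/432
  (U=0, Y=0, X=1, Z=1, W=3) weight 1/432
  (U=0, Y=0, X=1, Z=2, W=3) weight 1/432
  (U=0, Y=0, X=2, Z=0, W=3) weight 1/432
  (U=0, Y=0, X=2, Z=1, W=3) weight 1/432
  (U=0, Y=0, X=2, Z=2, W=3) weight 1/432
  (U=0, Y=0, X=3, Z=0, W=3) weight 1/432
  (U=0, Y=0, X=3, Z=1, W=3) weight 1/432
  (U=1, Y=0, X=1, Z=0, W=2) weight 1/432
  (U=2, Y=0, X=1, Z=0, W=3) weight 1/432
  … 182 more
Group by U:
  weight(U=0) = 1/9
  weight(U=1) = 2/9
  weight(U=2) = 1/9
Total weight = 1/9 + 2/9 + 1/9 = 4/9
P(U=0 | obs) = 1/9 / 4/9 = 1/4
P(U=1 | obs) = 2/9 / 4/9 = 1/2
P(U=2 | obs) = 1/9 / 4/9 = 1/4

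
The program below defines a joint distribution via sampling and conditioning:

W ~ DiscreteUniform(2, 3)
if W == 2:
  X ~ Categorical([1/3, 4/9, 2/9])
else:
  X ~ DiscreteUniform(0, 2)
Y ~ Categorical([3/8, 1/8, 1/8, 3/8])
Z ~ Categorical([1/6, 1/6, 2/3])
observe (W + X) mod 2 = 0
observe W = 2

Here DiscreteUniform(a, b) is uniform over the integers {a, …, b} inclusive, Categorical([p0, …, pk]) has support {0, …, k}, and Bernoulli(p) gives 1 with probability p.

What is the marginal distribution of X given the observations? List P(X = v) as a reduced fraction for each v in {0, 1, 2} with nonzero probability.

Enumerate traces; 24 have nonzero weight after conditioning:
  (W=2, X=0, Y=0, Z=0) weight 1/96
  (W=2, X=0, Y=0, Z=1) weight 1/96
  (W=2, X=0, Y=0, Z=2) weight 1/24
  (W=2, X=0, Y=1, Z=0) weight 1/288
  (W=2, X=0, Y=1, Z=1) weight 1/288
  (W=2, X=0, Y=1, Z=2) weight 1/72
  (W=2, X=0, Y=2, Z=0) weight 1/288
  (W=2, X=0, Y=2, Z=1) weight 1/288
  (W=2, X=2, Y=0, Z=0) weight 1/144
  … 15 more
Group by X:
  weight(X=0) = 1/6
  weight(X=2) = 1/9
Total weight = 1/6 + 1/9 = 5/18
P(X=0 | obs) = 1/6 / 5/18 = 3/5
P(X=2 | obs) = 1/9 / 5/18 = 2/5

P(X=0) = 3/5, P(X=2) = 2/5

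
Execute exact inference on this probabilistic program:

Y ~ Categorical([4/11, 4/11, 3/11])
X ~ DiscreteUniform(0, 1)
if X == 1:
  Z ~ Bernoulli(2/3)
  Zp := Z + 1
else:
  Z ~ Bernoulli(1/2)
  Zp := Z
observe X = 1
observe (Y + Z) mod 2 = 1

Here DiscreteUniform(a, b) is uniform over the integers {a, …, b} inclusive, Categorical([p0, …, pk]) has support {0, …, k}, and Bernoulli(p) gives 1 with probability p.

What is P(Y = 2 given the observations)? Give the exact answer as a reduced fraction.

P(Y = 2 | obs) = 1/3

Enumerate traces; 3 have nonzero weight after conditioning:
  (Y=0, X=1, Z=1) weight 4/33
  (Y=1, X=1, Z=0) weight 2/33
  (Y=2, X=1, Z=1) weight 1/11
Group by Y:
  weight(Y=0) = 4/33
  weight(Y=1) = 2/33
  weight(Y=2) = 1/11
Total weight = 4/33 + 2/33 + 1/11 = 3/11
P(Y=0 | obs) = 4/33 / 3/11 = 4/9
P(Y=1 | obs) = 2/33 / 3/11 = 2/9
P(Y=2 | obs) = 1/11 / 3/11 = 1/3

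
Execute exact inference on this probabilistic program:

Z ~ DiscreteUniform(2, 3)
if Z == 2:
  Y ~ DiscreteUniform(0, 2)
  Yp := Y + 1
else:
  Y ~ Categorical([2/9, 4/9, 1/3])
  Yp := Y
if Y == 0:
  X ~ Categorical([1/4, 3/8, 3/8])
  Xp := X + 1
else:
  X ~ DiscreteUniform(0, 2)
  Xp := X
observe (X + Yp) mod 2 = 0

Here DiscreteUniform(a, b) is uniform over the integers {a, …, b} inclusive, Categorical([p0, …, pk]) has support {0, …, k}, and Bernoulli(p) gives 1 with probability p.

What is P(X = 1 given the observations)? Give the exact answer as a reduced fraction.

Enumerate traces; 9 have nonzero weight after conditioning:
  (Z=2, Y=0, X=1) weight 1/16
  (Z=2, Y=1, X=0) weight 1/18
  (Z=2, Y=1, X=2) weight 1/18
  (Z=2, Y=2, X=1) weight 1/18
  (Z=3, Y=0, X=0) weight 1/36
  (Z=3, Y=0, X=2) weight 1/24
  (Z=3, Y=1, X=1) weight 2/27
  (Z=3, Y=2, X=0) weight 1/18
  … 1 more
Group by X:
  weight(X=0) = 5/36
  weight(X=1) = 83/432
  weight(X=2) = 11/72
Total weight = 5/36 + 83/432 + 11/72 = 209/432
P(X=0 | obs) = 5/36 / 209/432 = 60/209
P(X=1 | obs) = 83/432 / 209/432 = 83/209
P(X=2 | obs) = 11/72 / 209/432 = 6/19

P(X = 1 | obs) = 83/209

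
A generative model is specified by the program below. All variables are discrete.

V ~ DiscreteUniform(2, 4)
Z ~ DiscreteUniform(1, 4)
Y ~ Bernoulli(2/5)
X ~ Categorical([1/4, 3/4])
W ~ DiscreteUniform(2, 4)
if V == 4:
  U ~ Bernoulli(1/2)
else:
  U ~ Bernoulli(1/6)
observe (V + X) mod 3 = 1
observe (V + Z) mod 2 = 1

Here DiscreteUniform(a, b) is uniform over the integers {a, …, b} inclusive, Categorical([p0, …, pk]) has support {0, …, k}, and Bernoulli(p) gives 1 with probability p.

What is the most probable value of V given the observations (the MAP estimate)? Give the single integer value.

Enumerate traces; 48 have nonzero weight after conditioning:
  (V=3, Z=2, Y=0, X=1, W=2, U=0) weight 1/96
  (V=3, Z=2, Y=0, X=1, W=2, U=1) weight 1/480
  (V=3, Z=2, Y=0, X=1, W=3, U=0) weight 1/96
  (V=3, Z=2, Y=0, X=1, W=3, U=1) weight 1/480
  (V=3, Z=2, Y=0, X=1, W=4, U=0) weight 1/96
  (V=3, Z=2, Y=0, X=1, W=4, U=1) weight 1/480
  (V=3, Z=2, Y=1, X=1, W=2, U=0) weight 1/144
  (V=3, Z=2, Y=1, X=1, W=2, U=1) weight 1/720
  (V=4, Z=1, Y=0, X=0, W=2, U=0) weight 1/480
  … 39 more
Group by V:
  weight(V=3) = 1/8
  weight(V=4) = 1/24
Total weight = 1/8 + 1/24 = 1/6
P(V=3 | obs) = 1/8 / 1/6 = 3/4
P(V=4 | obs) = 1/24 / 1/6 = 1/4
argmax = 3

argmax_v P(V = v | obs) = 3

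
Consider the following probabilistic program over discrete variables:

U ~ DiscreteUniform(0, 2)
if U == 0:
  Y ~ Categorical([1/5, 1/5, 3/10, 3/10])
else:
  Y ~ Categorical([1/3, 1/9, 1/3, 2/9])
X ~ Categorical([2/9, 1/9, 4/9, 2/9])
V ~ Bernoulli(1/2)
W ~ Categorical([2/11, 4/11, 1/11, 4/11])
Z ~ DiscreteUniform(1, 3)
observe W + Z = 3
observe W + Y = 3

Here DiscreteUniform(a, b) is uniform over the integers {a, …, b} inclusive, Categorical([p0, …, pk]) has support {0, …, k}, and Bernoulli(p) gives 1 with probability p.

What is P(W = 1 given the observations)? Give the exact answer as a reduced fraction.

P(W = 1 | obs) = 87/130

Enumerate traces; 72 have nonzero weight after conditioning:
  (U=0, Y=1, X=0, V=0, W=2, Z=1) weight 1/4455
  (U=0, Y=1, X=0, V=1, W=2, Z=1) weight 1/4455
  (U=0, Y=1, X=1, V=0, W=2, Z=1) weight 1/8910
  (U=0, Y=1, X=1, V=1, W=2, Z=1) weight 1/8910
  (U=0, Y=1, X=2, V=0, W=2, Z=1) weight 2/4455
  (U=0, Y=1, X=2, V=1, W=2, Z=1) weight 2/4455
  (U=0, Y=1, X=3, V=0, W=2, Z=1) weight 1/4455
  (U=0, Y=1, X=3, V=1, W=2, Z=1) weight 1/4455
  (U=0, Y=2, X=0, V=0, W=1, Z=2) weight 2/1485
  (U=0, Y=3, X=0, V=0, W=0, Z=3) weight 1/1485
  … 62 more
Group by W:
  weight(W=0) = 67/4455
  weight(W=1) = 58/1485
  weight(W=2) = 19/4455
Total weight = 67/4455 + 58/1485 + 19/4455 = 52/891
P(W=0 | obs) = 67/4455 / 52/891 = 67/260
P(W=1 | obs) = 58/1485 / 52/891 = 87/130
P(W=2 | obs) = 19/4455 / 52/891 = 19/260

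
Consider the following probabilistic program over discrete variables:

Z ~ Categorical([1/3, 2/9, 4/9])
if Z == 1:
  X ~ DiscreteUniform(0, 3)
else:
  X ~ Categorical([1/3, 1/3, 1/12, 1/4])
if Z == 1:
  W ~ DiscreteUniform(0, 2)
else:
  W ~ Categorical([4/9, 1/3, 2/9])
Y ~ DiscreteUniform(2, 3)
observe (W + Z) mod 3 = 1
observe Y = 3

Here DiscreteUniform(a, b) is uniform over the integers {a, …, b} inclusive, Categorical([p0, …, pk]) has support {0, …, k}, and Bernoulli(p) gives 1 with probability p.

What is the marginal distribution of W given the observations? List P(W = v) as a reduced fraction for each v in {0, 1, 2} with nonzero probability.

P(W=0) = 6/23, P(W=1) = 9/23, P(W=2) = 8/23

Enumerate traces; 12 have nonzero weight after conditioning:
  (Z=0, X=0, W=1, Y=3) weight 1/54
  (Z=0, X=1, W=1, Y=3) weight 1/54
  (Z=0, X=2, W=1, Y=3) weight 1/216
  (Z=0, X=3, W=1, Y=3) weight 1/72
  (Z=1, X=0, W=0, Y=3) weight 1/108
  (Z=1, X=1, W=0, Y=3) weight 1/108
  (Z=1, X=2, W=0, Y=3) weight 1/108
  (Z=1, X=3, W=0, Y=3) weight 1/108
  (Z=2, X=0, W=2, Y=3) weight 4/243
  … 3 more
Group by W:
  weight(W=0) = 1/27
  weight(W=1) = 1/18
  weight(W=2) = 4/81
Total weight = 1/27 + 1/18 + 4/81 = 23/162
P(W=0 | obs) = 1/27 / 23/162 = 6/23
P(W=1 | obs) = 1/18 / 23/162 = 9/23
P(W=2 | obs) = 4/81 / 23/162 = 8/23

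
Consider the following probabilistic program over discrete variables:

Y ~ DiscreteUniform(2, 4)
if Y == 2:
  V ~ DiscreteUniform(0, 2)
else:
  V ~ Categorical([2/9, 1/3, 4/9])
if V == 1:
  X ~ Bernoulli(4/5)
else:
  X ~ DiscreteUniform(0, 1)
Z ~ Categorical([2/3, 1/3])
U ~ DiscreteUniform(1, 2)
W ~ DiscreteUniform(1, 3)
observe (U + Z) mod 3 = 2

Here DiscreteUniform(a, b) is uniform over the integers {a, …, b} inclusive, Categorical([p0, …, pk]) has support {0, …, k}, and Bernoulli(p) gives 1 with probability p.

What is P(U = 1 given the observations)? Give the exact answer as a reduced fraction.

P(U = 1 | obs) = 1/3

Enumerate traces; 108 have nonzero weight after conditioning:
  (Y=2, V=0, X=0, Z=0, U=2, W=1) weight 1/162
  (Y=2, V=0, X=0, Z=0, U=2, W=2) weight 1/162
  (Y=2, V=0, X=0, Z=0, U=2, W=3) weight 1/162
  (Y=2, V=0, X=0, Z=1, U=1, W=1) weight 1/324
  (Y=2, V=0, X=0, Z=1, U=1, W=2) weight 1/324
  (Y=2, V=0, X=0, Z=1, U=1, W=3) weight 1/324
  (Y=2, V=0, X=1, Z=0, U=2, W=1) weight 1/162
  (Y=2, V=0, X=1, Z=0, U=2, W=2) weight 1/162
  … 100 more
Group by U:
  weight(U=1) = 1/6
  weight(U=2) = 1/3
Total weight = 1/6 + 1/3 = 1/2
P(U=1 | obs) = 1/6 / 1/2 = 1/3
P(U=2 | obs) = 1/3 / 1/2 = 2/3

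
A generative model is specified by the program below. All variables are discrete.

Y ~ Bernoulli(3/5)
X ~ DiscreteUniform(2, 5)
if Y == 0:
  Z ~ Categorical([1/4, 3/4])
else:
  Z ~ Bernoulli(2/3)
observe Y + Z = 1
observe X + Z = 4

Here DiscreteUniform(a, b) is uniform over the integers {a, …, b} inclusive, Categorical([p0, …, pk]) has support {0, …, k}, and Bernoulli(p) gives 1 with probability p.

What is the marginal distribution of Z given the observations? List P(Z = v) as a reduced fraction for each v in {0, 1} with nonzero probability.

Enumerate traces; 2 have nonzero weight after conditioning:
  (Y=0, X=3, Z=1) weight 3/40
  (Y=1, X=4, Z=0) weight 1/20
Group by Z:
  weight(Z=0) = 1/20
  weight(Z=1) = 3/40
Total weight = 1/20 + 3/40 = 1/8
P(Z=0 | obs) = 1/20 / 1/8 = 2/5
P(Z=1 | obs) = 3/40 / 1/8 = 3/5

P(Z=0) = 2/5, P(Z=1) = 3/5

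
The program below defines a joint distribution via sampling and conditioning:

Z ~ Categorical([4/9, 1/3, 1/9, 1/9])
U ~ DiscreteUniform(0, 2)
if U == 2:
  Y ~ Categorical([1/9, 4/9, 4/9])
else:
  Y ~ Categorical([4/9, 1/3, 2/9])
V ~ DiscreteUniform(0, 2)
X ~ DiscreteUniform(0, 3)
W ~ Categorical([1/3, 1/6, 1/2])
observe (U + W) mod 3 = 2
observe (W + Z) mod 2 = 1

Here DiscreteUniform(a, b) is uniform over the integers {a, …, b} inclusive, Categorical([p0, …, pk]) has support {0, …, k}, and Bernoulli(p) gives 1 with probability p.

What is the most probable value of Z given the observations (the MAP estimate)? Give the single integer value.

argmax_v P(Z = v | obs) = 1

Enumerate traces; 216 have nonzero weight after conditioning:
  (Z=0, U=1, Y=0, V=0, X=0, W=1) weight 2/2187
  (Z=0, U=1, Y=0, V=0, X=1, W=1) weight 2/2187
  (Z=0, U=1, Y=0, V=0, X=2, W=1) weight 2/2187
  (Z=0, U=1, Y=0, V=0, X=3, W=1) weight 2/2187
  (Z=0, U=1, Y=0, V=1, X=0, W=1) weight 2/2187
  (Z=0, U=1, Y=0, V=1, X=1, W=1) weight 2/2187
  (Z=0, U=1, Y=0, V=1, X=2, W=1) weight 2/2187
  (Z=0, U=1, Y=0, V=1, X=3, W=1) weight 2/2187
  (Z=1, U=0, Y=0, V=0, X=0, W=2) weight 1/486
  (Z=2, U=1, Y=0, V=0, X=0, W=1) weight 1/4374
  … 206 more
Group by Z:
  weight(Z=0) = 2/81
  weight(Z=1) = 5/54
  weight(Z=2) = 1/162
  weight(Z=3) = 5/162
Total weight = 2/81 + 5/54 + 1/162 + 5/162 = 25/162
P(Z=0 | obs) = 2/81 / 25/162 = 4/25
P(Z=1 | obs) = 5/54 / 25/162 = 3/5
P(Z=2 | obs) = 1/162 / 25/162 = 1/25
P(Z=3 | obs) = 5/162 / 25/162 = 1/5
argmax = 1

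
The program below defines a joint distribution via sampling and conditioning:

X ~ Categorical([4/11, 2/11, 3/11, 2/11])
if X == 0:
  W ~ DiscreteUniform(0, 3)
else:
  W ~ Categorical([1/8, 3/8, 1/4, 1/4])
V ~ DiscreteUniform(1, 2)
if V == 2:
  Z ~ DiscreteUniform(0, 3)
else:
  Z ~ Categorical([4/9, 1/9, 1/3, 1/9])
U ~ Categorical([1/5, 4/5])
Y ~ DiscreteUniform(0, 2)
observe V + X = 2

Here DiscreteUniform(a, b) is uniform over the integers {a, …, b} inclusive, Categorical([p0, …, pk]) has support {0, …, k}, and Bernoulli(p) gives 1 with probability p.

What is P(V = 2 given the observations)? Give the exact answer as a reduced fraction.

P(V = 2 | obs) = 2/3

Enumerate traces; 192 have nonzero weight after conditioning:
  (X=0, W=0, V=2, Z=0, U=0, Y=0) weight 1/1320
  (X=0, W=0, V=2, Z=0, U=0, Y=1) weight 1/1320
  (X=0, W=0, V=2, Z=0, U=0, Y=2) weight 1/1320
  (X=0, W=0, V=2, Z=0, U=1, Y=0) weight 1/330
  (X=0, W=0, V=2, Z=0, U=1, Y=1) weight 1/330
  (X=0, W=0, V=2, Z=0, U=1, Y=2) weight 1/330
  (X=0, W=0, V=2, Z=1, U=0, Y=0) weight 1/1320
  (X=0, W=0, V=2, Z=1, U=0, Y=1) weight 1/1320
  (X=1, W=0, V=1, Z=0, U=0, Y=0) weight 1/2970
  … 183 more
Group by V:
  weight(V=1) = 1/11
  weight(V=2) = 2/11
Total weight = 1/11 + 2/11 = 3/11
P(V=1 | obs) = 1/11 / 3/11 = 1/3
P(V=2 | obs) = 2/11 / 3/11 = 2/3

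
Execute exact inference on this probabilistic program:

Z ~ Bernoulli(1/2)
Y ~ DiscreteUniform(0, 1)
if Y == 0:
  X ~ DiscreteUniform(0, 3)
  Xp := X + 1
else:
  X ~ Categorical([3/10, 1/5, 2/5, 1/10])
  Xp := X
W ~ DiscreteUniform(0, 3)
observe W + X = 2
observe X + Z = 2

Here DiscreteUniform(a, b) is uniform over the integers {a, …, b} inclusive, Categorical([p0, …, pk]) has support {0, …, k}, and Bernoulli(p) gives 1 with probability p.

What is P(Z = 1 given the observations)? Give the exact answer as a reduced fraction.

P(Z = 1 | obs) = 9/22

Enumerate traces; 4 have nonzero weight after conditioning:
  (Z=0, Y=0, X=2, W=0) weight 1/64
  (Z=0, Y=1, X=2, W=0) weight 1/40
  (Z=1, Y=0, X=1, W=1) weight 1/64
  (Z=1, Y=1, X=1, W=1) weight 1/80
Group by Z:
  weight(Z=0) = 13/320
  weight(Z=1) = 9/320
Total weight = 13/320 + 9/320 = 11/160
P(Z=0 | obs) = 13/320 / 11/160 = 13/22
P(Z=1 | obs) = 9/320 / 11/160 = 9/22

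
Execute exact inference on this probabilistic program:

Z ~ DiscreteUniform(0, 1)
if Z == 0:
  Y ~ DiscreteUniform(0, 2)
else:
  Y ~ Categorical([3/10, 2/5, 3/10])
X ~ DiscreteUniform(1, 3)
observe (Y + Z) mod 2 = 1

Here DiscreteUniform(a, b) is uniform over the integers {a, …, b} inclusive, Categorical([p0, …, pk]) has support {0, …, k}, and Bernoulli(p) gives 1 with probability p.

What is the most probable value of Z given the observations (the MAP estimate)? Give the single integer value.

argmax_v P(Z = v | obs) = 1

Enumerate traces; 9 have nonzero weight after conditioning:
  (Z=0, Y=1, X=1) weight 1/18
  (Z=0, Y=1, X=2) weight 1/18
  (Z=0, Y=1, X=3) weight 1/18
  (Z=1, Y=0, X=1) weight 1/20
  (Z=1, Y=0, X=2) weight 1/20
  (Z=1, Y=0, X=3) weight 1/20
  (Z=1, Y=2, X=1) weight 1/20
  (Z=1, Y=2, X=2) weight 1/20
  … 1 more
Group by Z:
  weight(Z=0) = 1/6
  weight(Z=1) = 3/10
Total weight = 1/6 + 3/10 = 7/15
P(Z=0 | obs) = 1/6 / 7/15 = 5/14
P(Z=1 | obs) = 3/10 / 7/15 = 9/14
argmax = 1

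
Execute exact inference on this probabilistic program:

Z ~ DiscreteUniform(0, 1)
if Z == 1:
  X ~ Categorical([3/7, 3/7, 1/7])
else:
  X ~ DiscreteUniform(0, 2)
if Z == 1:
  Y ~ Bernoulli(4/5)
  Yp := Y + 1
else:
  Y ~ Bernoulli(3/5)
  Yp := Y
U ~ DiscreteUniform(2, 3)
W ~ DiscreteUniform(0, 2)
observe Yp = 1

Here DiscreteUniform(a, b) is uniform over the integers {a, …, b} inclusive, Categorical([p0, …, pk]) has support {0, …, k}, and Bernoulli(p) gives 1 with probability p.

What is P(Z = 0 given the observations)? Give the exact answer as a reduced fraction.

P(Z = 0 | obs) = 3/4

Enumerate traces; 36 have nonzero weight after conditioning:
  (Z=0, X=0, Y=1, U=2, W=0) weight 1/60
  (Z=0, X=0, Y=1, U=2, W=1) weight 1/60
  (Z=0, X=0, Y=1, U=2, W=2) weight 1/60
  (Z=0, X=0, Y=1, U=3, W=0) weight 1/60
  (Z=0, X=0, Y=1, U=3, W=1) weight 1/60
  (Z=0, X=0, Y=1, U=3, W=2) weight 1/60
  (Z=0, X=1, Y=1, U=2, W=0) weight 1/60
  (Z=0, X=1, Y=1, U=2, W=1) weight 1/60
  (Z=1, X=0, Y=0, U=2, W=0) weight 1/140
  … 27 more
Group by Z:
  weight(Z=0) = 3/10
  weight(Z=1) = 1/10
Total weight = 3/10 + 1/10 = 2/5
P(Z=0 | obs) = 3/10 / 2/5 = 3/4
P(Z=1 | obs) = 1/10 / 2/5 = 1/4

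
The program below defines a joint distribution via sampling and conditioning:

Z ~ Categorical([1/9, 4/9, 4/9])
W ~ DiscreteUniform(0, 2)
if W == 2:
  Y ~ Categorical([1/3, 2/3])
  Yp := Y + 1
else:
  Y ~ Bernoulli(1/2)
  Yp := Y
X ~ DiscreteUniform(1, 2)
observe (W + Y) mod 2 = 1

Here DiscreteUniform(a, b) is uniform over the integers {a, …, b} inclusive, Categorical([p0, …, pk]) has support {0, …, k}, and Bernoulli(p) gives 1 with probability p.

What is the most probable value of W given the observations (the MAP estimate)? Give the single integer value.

argmax_v P(W = v | obs) = 2

Enumerate traces; 18 have nonzero weight after conditioning:
  (Z=0, W=0, Y=1, X=1) weight 1/108
  (Z=0, W=0, Y=1, X=2) weight 1/108
  (Z=0, W=1, Y=0, X=1) weight 1/108
  (Z=0, W=1, Y=0, X=2) weight 1/108
  (Z=0, W=2, Y=1, X=1) weight 1/81
  (Z=0, W=2, Y=1, X=2) weight 1/81
  (Z=1, W=0, Y=1, X=1) weight 1/27
  (Z=1, W=0, Y=1, X=2) weight 1/27
  … 10 more
Group by W:
  weight(W=0) = 1/6
  weight(W=1) = 1/6
  weight(W=2) = 2/9
Total weight = 1/6 + 1/6 + 2/9 = 5/9
P(W=0 | obs) = 1/6 / 5/9 = 3/10
P(W=1 | obs) = 1/6 / 5/9 = 3/10
P(W=2 | obs) = 2/9 / 5/9 = 2/5
argmax = 2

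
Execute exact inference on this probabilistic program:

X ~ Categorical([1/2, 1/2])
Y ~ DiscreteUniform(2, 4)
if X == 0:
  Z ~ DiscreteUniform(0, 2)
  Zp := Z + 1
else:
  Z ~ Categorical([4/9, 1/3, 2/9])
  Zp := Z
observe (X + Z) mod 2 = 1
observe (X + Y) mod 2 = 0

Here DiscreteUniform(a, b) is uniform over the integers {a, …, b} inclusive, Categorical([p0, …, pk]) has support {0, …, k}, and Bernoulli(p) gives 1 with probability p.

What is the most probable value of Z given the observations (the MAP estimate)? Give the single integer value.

argmax_v P(Z = v | obs) = 1

Enumerate traces; 4 have nonzero weight after conditioning:
  (X=0, Y=2, Z=1) weight 1/18
  (X=0, Y=4, Z=1) weight 1/18
  (X=1, Y=3, Z=0) weight 2/27
  (X=1, Y=3, Z=2) weight 1/27
Group by Z:
  weight(Z=0) = 2/27
  weight(Z=1) = 1/9
  weight(Z=2) = 1/27
Total weight = 2/27 + 1/9 + 1/27 = 2/9
P(Z=0 | obs) = 2/27 / 2/9 = 1/3
P(Z=1 | obs) = 1/9 / 2/9 = 1/2
P(Z=2 | obs) = 1/27 / 2/9 = 1/6
argmax = 1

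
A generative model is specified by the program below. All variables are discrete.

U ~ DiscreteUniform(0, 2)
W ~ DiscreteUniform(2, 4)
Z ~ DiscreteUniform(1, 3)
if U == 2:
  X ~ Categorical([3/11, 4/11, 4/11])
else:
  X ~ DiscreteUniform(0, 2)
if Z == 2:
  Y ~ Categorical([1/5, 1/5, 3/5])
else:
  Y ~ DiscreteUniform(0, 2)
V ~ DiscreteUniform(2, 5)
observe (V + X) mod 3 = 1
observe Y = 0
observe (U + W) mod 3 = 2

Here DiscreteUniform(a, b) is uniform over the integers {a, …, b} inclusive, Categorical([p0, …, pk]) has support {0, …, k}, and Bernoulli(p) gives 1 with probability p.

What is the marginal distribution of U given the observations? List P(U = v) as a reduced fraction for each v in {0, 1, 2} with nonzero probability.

Enumerate traces; 36 have nonzero weight after conditioning:
  (U=0, W=2, Z=1, X=0, Y=0, V=4) weight 1/972
  (U=0, W=2, Z=1, X=1, Y=0, V=3) weight 1/972
  (U=0, W=2, Z=1, X=2, Y=0, V=2) weight 1/972
  (U=0, W=2, Z=1, X=2, Y=0, V=5) weight 1/972
  (U=0, W=2, Z=2, X=0, Y=0, V=4) weight 1/1620
  (U=0, W=2, Z=2, X=1, Y=0, V=3) weight 1/1620
  (U=0, W=2, Z=2, X=2, Y=0, V=2) weight 1/1620
  (U=0, W=2, Z=2, X=2, Y=0, V=5) weight 1/1620
  (U=1, W=4, Z=1, X=0, Y=0, V=4) weight 1/972
  (U=2, W=3, Z=1, X=0, Y=0, V=4) weight 1/1188
  … 26 more
Group by U:
  weight(U=0) = 13/1215
  weight(U=1) = 13/1215
  weight(U=2) = 13/1188
Total weight = 13/1215 + 13/1215 + 13/1188 = 1729/53460
P(U=0 | obs) = 13/1215 / 1729/53460 = 44/133
P(U=1 | obs) = 13/1215 / 1729/53460 = 44/133
P(U=2 | obs) = 13/1188 / 1729/53460 = 45/133

P(U=0) = 44/133, P(U=1) = 44/133, P(U=2) = 45/133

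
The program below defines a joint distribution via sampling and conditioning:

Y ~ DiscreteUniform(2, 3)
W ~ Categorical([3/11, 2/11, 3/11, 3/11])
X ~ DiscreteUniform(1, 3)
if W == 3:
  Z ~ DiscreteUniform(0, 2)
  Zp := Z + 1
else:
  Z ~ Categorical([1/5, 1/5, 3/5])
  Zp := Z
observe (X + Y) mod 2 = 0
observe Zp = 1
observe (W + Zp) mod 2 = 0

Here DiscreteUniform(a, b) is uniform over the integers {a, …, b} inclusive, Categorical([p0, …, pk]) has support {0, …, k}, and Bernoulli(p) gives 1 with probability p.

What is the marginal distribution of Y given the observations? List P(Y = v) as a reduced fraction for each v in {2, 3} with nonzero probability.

P(Y=2) = 1/3, P(Y=3) = 2/3

Enumerate traces; 6 have nonzero weight after conditioning:
  (Y=2, W=1, X=2, Z=1) weight 1/165
  (Y=2, W=3, X=2, Z=0) weight 1/66
  (Y=3, W=1, X=1, Z=1) weight 1/165
  (Y=3, W=1, X=3, Z=1) weight 1/165
  (Y=3, W=3, X=1, Z=0) weight 1/66
  (Y=3, W=3, X=3, Z=0) weight 1/66
Group by Y:
  weight(Y=2) = 7/330
  weight(Y=3) = 7/165
Total weight = 7/330 + 7/165 = 7/110
P(Y=2 | obs) = 7/330 / 7/110 = 1/3
P(Y=3 | obs) = 7/165 / 7/110 = 2/3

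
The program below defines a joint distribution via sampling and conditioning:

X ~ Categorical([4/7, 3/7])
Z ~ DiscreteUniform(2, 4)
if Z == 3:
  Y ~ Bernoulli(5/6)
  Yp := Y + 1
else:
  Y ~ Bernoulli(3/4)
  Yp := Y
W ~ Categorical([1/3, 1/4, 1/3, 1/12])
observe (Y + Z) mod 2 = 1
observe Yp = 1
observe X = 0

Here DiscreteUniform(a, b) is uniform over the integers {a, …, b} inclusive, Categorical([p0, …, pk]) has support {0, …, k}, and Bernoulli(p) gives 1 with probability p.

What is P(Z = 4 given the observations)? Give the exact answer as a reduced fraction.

Enumerate traces; 12 have nonzero weight after conditioning:
  (X=0, Z=2, Y=1, W=0) weight 1/21
  (X=0, Z=2, Y=1, W=1) weight 1/28
  (X=0, Z=2, Y=1, W=2) weight 1/21
  (X=0, Z=2, Y=1, W=3) weight 1/84
  (X=0, Z=3, Y=0, W=0) weight 2/189
  (X=0, Z=3, Y=0, W=1) weight 1/126
  (X=0, Z=3, Y=0, W=2) weight 2/189
  (X=0, Z=3, Y=0, W=3) weight 1/378
  (X=0, Z=4, Y=1, W=0) weight 1/21
  … 3 more
Group by Z:
  weight(Z=2) = 1/7
  weight(Z=3) = 2/63
  weight(Z=4) = 1/7
Total weight = 1/7 + 2/63 + 1/7 = 20/63
P(Z=2 | obs) = 1/7 / 20/63 = 9/20
P(Z=3 | obs) = 2/63 / 20/63 = 1/10
P(Z=4 | obs) = 1/7 / 20/63 = 9/20

P(Z = 4 | obs) = 9/20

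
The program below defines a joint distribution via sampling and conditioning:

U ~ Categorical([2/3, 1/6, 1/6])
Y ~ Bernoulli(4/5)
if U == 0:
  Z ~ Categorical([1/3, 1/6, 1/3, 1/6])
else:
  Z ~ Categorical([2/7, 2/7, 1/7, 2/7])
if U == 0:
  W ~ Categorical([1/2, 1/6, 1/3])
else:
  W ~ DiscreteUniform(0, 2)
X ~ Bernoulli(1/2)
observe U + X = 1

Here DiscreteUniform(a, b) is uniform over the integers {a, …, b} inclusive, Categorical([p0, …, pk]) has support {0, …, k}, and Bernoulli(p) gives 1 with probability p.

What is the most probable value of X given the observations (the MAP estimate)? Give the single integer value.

Enumerate traces; 48 have nonzero weight after conditioning:
  (U=0, Y=0, Z=0, W=0, X=1) weight 1/90
  (U=0, Y=0, Z=0, W=1, X=1) weight 1/270
  (U=0, Y=0, Z=0, W=2, X=1) weight 1/135
  (U=0, Y=0, Z=1, W=0, X=1) weight 1/180
  (U=0, Y=0, Z=1, W=1, X=1) weight 1/540
  (U=0, Y=0, Z=1, W=2, X=1) weight 1/270
  (U=0, Y=0, Z=2, W=0, X=1) weight 1/90
  (U=0, Y=0, Z=2, W=1, X=1) weight 1/270
  (U=1, Y=0, Z=0, W=0, X=0) weight 1/630
  … 39 more
Group by X:
  weight(X=0) = 1/12
  weight(X=1) = 1/3
Total weight = 1/12 + 1/3 = 5/12
P(X=0 | obs) = 1/12 / 5/12 = 1/5
P(X=1 | obs) = 1/3 / 5/12 = 4/5
argmax = 1

argmax_v P(X = v | obs) = 1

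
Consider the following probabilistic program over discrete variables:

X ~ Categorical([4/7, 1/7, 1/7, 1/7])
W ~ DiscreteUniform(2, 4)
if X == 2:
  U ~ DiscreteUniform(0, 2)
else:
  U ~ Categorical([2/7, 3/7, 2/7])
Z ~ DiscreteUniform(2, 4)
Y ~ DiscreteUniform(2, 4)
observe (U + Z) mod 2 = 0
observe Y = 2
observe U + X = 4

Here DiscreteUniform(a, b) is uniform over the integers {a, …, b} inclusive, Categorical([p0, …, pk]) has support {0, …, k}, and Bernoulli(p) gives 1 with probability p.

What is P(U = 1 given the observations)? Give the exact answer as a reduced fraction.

Enumerate traces; 9 have nonzero weight after conditioning:
  (X=2, W=2, U=2, Z=2, Y=2) weight 1/567
  (X=2, W=2, U=2, Z=4, Y=2) weight 1/567
  (X=2, W=3, U=2, Z=2, Y=2) weight 1/567
  (X=2, W=3, U=2, Z=4, Y=2) weight 1/567
  (X=2, W=4, U=2, Z=2, Y=2) weight 1/567
  (X=2, W=4, U=2, Z=4, Y=2) weight 1/567
  (X=3, W=2, U=1, Z=3, Y=2) weight 1/441
  (X=3, W=3, U=1, Z=3, Y=2) weight 1/441
  … 1 more
Group by U:
  weight(U=1) = 1/147
  weight(U=2) = 2/189
Total weight = 1/147 + 2/189 = 23/1323
P(U=1 | obs) = 1/147 / 23/1323 = 9/23
P(U=2 | obs) = 2/189 / 23/1323 = 14/23

P(U = 1 | obs) = 9/23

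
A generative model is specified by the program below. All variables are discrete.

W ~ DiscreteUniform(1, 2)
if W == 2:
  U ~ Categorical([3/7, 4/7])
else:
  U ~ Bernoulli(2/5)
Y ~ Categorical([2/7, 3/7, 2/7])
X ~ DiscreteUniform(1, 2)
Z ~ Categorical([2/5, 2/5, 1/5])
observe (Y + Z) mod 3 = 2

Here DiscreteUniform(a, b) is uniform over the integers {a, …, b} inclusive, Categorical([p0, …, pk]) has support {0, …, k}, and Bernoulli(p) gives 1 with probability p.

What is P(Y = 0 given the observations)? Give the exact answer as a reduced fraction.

Enumerate traces; 24 have nonzero weight after conditioning:
  (W=1, U=0, Y=0, X=1, Z=2) weight 3/350
  (W=1, U=0, Y=0, X=2, Z=2) weight 3/350
  (W=1, U=0, Y=1, X=1, Z=1) weight 9/350
  (W=1, U=0, Y=1, X=2, Z=1) weight 9/350
  (W=1, U=0, Y=2, X=1, Z=0) weight 3/175
  (W=1, U=0, Y=2, X=2, Z=0) weight 3/175
  (W=1, U=1, Y=0, X=1, Z=2) weight 1/175
  (W=1, U=1, Y=0, X=2, Z=2) weight 1/175
  … 16 more
Group by Y:
  weight(Y=0) = 2/35
  weight(Y=1) = 6/35
  weight(Y=2) = 4/35
Total weight = 2/35 + 6/35 + 4/35 = 12/35
P(Y=0 | obs) = 2/35 / 12/35 = 1/6
P(Y=1 | obs) = 6/35 / 12/35 = 1/2
P(Y=2 | obs) = 4/35 / 12/35 = 1/3

P(Y = 0 | obs) = 1/6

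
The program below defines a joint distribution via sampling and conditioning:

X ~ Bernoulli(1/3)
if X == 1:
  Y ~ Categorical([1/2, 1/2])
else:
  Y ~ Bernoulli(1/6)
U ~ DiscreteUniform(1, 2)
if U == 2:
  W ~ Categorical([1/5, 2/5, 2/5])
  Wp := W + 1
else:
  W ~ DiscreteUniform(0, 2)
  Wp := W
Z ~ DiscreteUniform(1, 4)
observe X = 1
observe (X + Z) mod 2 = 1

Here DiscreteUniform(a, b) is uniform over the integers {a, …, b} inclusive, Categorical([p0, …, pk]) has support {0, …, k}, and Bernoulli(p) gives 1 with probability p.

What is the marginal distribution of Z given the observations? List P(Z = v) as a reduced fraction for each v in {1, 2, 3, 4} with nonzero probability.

P(Z=2) = 1/2, P(Z=4) = 1/2

Enumerate traces; 24 have nonzero weight after conditioning:
  (X=1, Y=0, U=1, W=0, Z=2) weight 1/144
  (X=1, Y=0, U=1, W=0, Z=4) weight 1/144
  (X=1, Y=0, U=1, W=1, Z=2) weight 1/144
  (X=1, Y=0, U=1, W=1, Z=4) weight 1/144
  (X=1, Y=0, U=1, W=2, Z=2) weight 1/144
  (X=1, Y=0, U=1, W=2, Z=4) weight 1/144
  (X=1, Y=0, U=2, W=0, Z=2) weight 1/240
  (X=1, Y=0, U=2, W=0, Z=4) weight 1/240
  … 16 more
Group by Z:
  weight(Z=2) = 1/12
  weight(Z=4) = 1/12
Total weight = 1/12 + 1/12 = 1/6
P(Z=2 | obs) = 1/12 / 1/6 = 1/2
P(Z=4 | obs) = 1/12 / 1/6 = 1/2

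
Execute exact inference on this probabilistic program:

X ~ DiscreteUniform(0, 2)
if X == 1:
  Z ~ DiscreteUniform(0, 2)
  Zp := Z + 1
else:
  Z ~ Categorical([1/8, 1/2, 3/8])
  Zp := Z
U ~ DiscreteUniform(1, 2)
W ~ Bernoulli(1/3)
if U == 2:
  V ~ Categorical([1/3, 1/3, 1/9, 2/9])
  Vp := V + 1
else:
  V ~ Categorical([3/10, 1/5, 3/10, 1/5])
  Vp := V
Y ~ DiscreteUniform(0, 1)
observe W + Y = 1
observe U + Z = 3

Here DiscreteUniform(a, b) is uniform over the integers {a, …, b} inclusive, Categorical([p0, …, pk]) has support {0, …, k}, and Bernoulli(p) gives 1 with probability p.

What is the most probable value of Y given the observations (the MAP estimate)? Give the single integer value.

argmax_v P(Y = v | obs) = 1

Enumerate traces; 48 have nonzero weight after conditioning:
  (X=0, Z=1, U=2, W=0, V=0, Y=1) weight 1/108
  (X=0, Z=1, U=2, W=0, V=1, Y=1) weight 1/108
  (X=0, Z=1, U=2, W=0, V=2, Y=1) weight 1/324
  (X=0, Z=1, U=2, W=0, V=3, Y=1) weight 1/162
  (X=0, Z=1, U=2, W=1, V=0, Y=0) weight 1/216
  (X=0, Z=1, U=2, W=1, V=1, Y=0) weight 1/216
  (X=0, Z=1, U=2, W=1, V=2, Y=0) weight 1/648
  (X=0, Z=1, U=2, W=1, V=3, Y=0) weight 1/324
  … 40 more
Group by Y:
  weight(Y=0) = 29/432
  weight(Y=1) = 29/216
Total weight = 29/432 + 29/216 = 29/144
P(Y=0 | obs) = 29/432 / 29/144 = 1/3
P(Y=1 | obs) = 29/216 / 29/144 = 2/3
argmax = 1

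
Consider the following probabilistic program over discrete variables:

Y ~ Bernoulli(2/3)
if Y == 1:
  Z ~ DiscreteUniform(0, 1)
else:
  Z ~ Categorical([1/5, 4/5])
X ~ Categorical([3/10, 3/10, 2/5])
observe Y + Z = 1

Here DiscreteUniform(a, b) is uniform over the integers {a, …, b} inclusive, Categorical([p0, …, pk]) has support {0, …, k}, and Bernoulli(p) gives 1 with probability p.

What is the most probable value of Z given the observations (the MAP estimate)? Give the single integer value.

Enumerate traces; 6 have nonzero weight after conditioning:
  (Y=0, Z=1, X=0) weight 2/25
  (Y=0, Z=1, X=1) weight 2/25
  (Y=0, Z=1, X=2) weight 8/75
  (Y=1, Z=0, X=0) weight 1/10
  (Y=1, Z=0, X=1) weight 1/10
  (Y=1, Z=0, X=2) weight 2/15
Group by Z:
  weight(Z=0) = 1/3
  weight(Z=1) = 4/15
Total weight = 1/3 + 4/15 = 3/5
P(Z=0 | obs) = 1/3 / 3/5 = 5/9
P(Z=1 | obs) = 4/15 / 3/5 = 4/9
argmax = 0

argmax_v P(Z = v | obs) = 0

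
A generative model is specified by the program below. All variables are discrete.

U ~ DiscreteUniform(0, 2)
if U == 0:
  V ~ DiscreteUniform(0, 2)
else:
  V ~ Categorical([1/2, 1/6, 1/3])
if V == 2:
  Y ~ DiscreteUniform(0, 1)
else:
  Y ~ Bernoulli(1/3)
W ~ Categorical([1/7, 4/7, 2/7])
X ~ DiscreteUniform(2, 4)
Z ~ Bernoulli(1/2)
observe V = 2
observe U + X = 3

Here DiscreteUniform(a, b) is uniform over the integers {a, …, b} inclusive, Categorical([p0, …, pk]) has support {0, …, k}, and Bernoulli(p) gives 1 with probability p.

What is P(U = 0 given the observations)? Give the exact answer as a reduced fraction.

Enumerate traces; 24 have nonzero weight after conditioning:
  (U=0, V=2, Y=0, W=0, X=3, Z=0) weight 1/756
  (U=0, V=2, Y=0, W=0, X=3, Z=1) weight 1/756
  (U=0, V=2, Y=0, W=1, X=3, Z=0) weight 1/189
  (U=0, V=2, Y=0, W=1, X=3, Z=1) weight 1/189
  (U=0, V=2, Y=0, W=2, X=3, Z=0) weight 1/378
  (U=0, V=2, Y=0, W=2, X=3, Z=1) weight 1/378
  (U=0, V=2, Y=1, W=0, X=3, Z=0) weight 1/756
  (U=0, V=2, Y=1, W=0, X=3, Z=1) weight 1/756
  (U=1, V=2, Y=0, W=0, X=2, Z=0) weight 1/756
  … 15 more
Group by U:
  weight(U=0) = 1/27
  weight(U=1) = 1/27
Total weight = 1/27 + 1/27 = 2/27
P(U=0 | obs) = 1/27 / 2/27 = 1/2
P(U=1 | obs) = 1/27 / 2/27 = 1/2

P(U = 0 | obs) = 1/2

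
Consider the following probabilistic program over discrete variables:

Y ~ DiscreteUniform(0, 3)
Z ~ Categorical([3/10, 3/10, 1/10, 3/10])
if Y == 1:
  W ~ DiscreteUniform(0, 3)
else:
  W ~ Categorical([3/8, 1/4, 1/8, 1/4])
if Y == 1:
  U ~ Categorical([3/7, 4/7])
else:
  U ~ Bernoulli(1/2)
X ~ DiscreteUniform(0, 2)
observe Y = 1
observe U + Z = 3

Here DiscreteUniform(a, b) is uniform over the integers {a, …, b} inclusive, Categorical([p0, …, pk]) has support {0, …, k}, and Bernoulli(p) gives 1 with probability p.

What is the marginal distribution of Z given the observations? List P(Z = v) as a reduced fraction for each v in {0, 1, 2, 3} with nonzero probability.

Enumerate traces; 24 have nonzero weight after conditioning:
  (Y=1, Z=2, W=0, U=1, X=0) weight 1/840
  (Y=1, Z=2, W=0, U=1, X=1) weight 1/840
  (Y=1, Z=2, W=0, U=1, X=2) weight 1/840
  (Y=1, Z=2, W=1, U=1, X=0) weight 1/840
  (Y=1, Z=2, W=1, U=1, X=1) weight 1/840
  (Y=1, Z=2, W=1, U=1, X=2) weight 1/840
  (Y=1, Z=2, W=2, U=1, X=0) weight 1/840
  (Y=1, Z=2, W=2, U=1, X=1) weight 1/840
  (Y=1, Z=3, W=0, U=0, X=0) weight 3/1120
  … 15 more
Group by Z:
  weight(Z=2) = 1/70
  weight(Z=3) = 9/280
Total weight = 1/70 + 9/280 = 13/280
P(Z=2 | obs) = 1/70 / 13/280 = 4/13
P(Z=3 | obs) = 9/280 / 13/280 = 9/13

P(Z=2) = 4/13, P(Z=3) = 9/13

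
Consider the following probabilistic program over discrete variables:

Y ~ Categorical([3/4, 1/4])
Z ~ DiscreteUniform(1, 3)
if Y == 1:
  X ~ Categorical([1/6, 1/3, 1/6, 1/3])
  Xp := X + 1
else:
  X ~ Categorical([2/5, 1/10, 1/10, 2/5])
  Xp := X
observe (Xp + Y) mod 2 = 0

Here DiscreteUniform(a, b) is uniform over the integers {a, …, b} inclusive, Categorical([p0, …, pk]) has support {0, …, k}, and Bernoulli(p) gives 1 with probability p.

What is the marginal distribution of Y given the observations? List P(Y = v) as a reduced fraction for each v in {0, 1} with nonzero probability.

P(Y=0) = 9/11, P(Y=1) = 2/11

Enumerate traces; 12 have nonzero weight after conditioning:
  (Y=0, Z=1, X=0) weight 1/10
  (Y=0, Z=1, X=2) weight 1/40
  (Y=0, Z=2, X=0) weight 1/10
  (Y=0, Z=2, X=2) weight 1/40
  (Y=0, Z=3, X=0) weight 1/10
  (Y=0, Z=3, X=2) weight 1/40
  (Y=1, Z=1, X=0) weight 1/72
  (Y=1, Z=1, X=2) weight 1/72
  … 4 more
Group by Y:
  weight(Y=0) = 3/8
  weight(Y=1) = 1/12
Total weight = 3/8 + 1/12 = 11/24
P(Y=0 | obs) = 3/8 / 11/24 = 9/11
P(Y=1 | obs) = 1/12 / 11/24 = 2/11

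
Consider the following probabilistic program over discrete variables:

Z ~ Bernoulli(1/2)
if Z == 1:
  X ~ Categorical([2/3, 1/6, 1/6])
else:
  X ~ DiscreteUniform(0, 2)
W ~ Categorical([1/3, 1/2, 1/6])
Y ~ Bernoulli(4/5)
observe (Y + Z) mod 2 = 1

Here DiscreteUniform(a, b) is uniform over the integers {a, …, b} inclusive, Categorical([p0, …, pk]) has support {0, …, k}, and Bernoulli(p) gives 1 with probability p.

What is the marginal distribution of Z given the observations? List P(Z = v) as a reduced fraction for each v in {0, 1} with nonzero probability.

P(Z=0) = 4/5, P(Z=1) = 1/5

Enumerate traces; 18 have nonzero weight after conditioning:
  (Z=0, X=0, W=0, Y=1) weight 2/45
  (Z=0, X=0, W=1, Y=1) weight 1/15
  (Z=0, X=0, W=2, Y=1) weight 1/45
  (Z=0, X=1, W=0, Y=1) weight 2/45
  (Z=0, X=1, W=1, Y=1) weight 1/15
  (Z=0, X=1, W=2, Y=1) weight 1/45
  (Z=0, X=2, W=0, Y=1) weight 2/45
  (Z=0, X=2, W=1, Y=1) weight 1/15
  (Z=1, X=0, W=0, Y=0) weight 1/45
  … 9 more
Group by Z:
  weight(Z=0) = 2/5
  weight(Z=1) = 1/10
Total weight = 2/5 + 1/10 = 1/2
P(Z=0 | obs) = 2/5 / 1/2 = 4/5
P(Z=1 | obs) = 1/10 / 1/2 = 1/5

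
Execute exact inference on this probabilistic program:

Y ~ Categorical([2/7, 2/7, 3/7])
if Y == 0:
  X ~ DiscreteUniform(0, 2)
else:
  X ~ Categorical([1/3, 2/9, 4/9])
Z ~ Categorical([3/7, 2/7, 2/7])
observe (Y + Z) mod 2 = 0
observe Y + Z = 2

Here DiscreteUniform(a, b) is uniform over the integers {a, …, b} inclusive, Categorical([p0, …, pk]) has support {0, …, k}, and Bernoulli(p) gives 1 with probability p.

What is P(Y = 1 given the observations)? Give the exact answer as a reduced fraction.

P(Y = 1 | obs) = 4/17

Enumerate traces; 9 have nonzero weight after conditioning:
  (Y=0, X=0, Z=2) weight 4/147
  (Y=0, X=1, Z=2) weight 4/147
  (Y=0, X=2, Z=2) weight 4/147
  (Y=1, X=0, Z=1) weight 4/147
  (Y=1, X=1, Z=1) weight 8/441
  (Y=1, X=2, Z=1) weight 16/441
  (Y=2, X=0, Z=0) weight 3/49
  (Y=2, X=1, Z=0) weight 2/49
  … 1 more
Group by Y:
  weight(Y=0) = 4/49
  weight(Y=1) = 4/49
  weight(Y=2) = 9/49
Total weight = 4/49 + 4/49 + 9/49 = 17/49
P(Y=0 | obs) = 4/49 / 17/49 = 4/17
P(Y=1 | obs) = 4/49 / 17/49 = 4/17
P(Y=2 | obs) = 9/49 / 17/49 = 9/17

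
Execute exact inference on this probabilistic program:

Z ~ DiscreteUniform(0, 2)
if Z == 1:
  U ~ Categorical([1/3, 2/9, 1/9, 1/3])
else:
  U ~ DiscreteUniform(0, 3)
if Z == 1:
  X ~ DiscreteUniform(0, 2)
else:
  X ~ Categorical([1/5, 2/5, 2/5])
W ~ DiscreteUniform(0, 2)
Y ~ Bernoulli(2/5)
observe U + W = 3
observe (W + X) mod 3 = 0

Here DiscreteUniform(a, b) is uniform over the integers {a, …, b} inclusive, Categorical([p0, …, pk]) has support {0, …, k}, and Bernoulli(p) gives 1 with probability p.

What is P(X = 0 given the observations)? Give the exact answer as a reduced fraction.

P(X = 0 | obs) = 19/65

Enumerate traces; 18 have nonzero weight after conditioning:
  (Z=0, U=1, X=1, W=2, Y=0) weight 1/150
  (Z=0, U=1, X=1, W=2, Y=1) weight 1/225
  (Z=0, U=2, X=2, W=1, Y=0) weight 1/150
  (Z=0, U=2, X=2, W=1, Y=1) weight 1/225
  (Z=0, U=3, X=0, W=0, Y=0) weight 1/300
  (Z=0, U=3, X=0, W=0, Y=1) weight 1/450
  (Z=1, U=1, X=1, W=2, Y=0) weight 2/405
  (Z=1, U=1, X=1, W=2, Y=1) weight 4/1215
  … 10 more
Group by X:
  weight(X=0) = 19/810
  weight(X=1) = 37/1215
  weight(X=2) = 32/1215
Total weight = 19/810 + 37/1215 + 32/1215 = 13/162
P(X=0 | obs) = 19/810 / 13/162 = 19/65
P(X=1 | obs) = 37/1215 / 13/162 = 74/195
P(X=2 | obs) = 32/1215 / 13/162 = 64/195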